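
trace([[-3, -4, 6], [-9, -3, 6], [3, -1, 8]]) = diagonal: (-3) + (-3) + 8
= 2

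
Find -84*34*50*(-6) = 856800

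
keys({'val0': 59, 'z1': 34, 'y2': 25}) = ['val0', 'z1', 'y2']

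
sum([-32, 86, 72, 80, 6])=(-32) + 86 + 72 + 80 + 6
= 212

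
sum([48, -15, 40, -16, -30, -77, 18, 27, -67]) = -72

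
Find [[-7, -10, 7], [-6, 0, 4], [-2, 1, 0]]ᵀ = [[-7, -6, -2], [-10, 0, 1], [7, 4, 0]]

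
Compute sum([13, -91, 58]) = 13 + (-91) + 58
= -20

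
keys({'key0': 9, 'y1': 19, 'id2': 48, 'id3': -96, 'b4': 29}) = ['key0', 'y1', 'id2', 'id3', 'b4']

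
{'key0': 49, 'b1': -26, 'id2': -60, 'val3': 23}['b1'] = -26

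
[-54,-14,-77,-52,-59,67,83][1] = -14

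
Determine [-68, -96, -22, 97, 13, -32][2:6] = [-22, 97, 13, -32]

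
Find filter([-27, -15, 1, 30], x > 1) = keep x where x > 1: -27✗, -15✗, 1✗, 30✓
= [30]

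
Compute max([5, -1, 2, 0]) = 5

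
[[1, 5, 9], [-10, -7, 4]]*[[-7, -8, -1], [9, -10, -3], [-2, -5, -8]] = [[20, -103, -88], [-1, 130, -1]]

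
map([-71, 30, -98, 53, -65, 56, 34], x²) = [5041, 900, 9604, 2809, 4225, 3136, 1156]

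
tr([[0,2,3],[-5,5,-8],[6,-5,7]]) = 12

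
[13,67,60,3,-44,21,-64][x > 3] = [13, 67, 60, 21]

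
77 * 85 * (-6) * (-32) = 1256640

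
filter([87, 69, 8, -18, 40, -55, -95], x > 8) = keep x where x > 8: 87✓, 69✓, 8✗, -18✗, 40✓, -55✗, -95✗
= [87, 69, 40]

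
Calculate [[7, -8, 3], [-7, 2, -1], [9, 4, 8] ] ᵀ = [[7, -7, 9], [-8, 2, 4], [3, -1, 8]]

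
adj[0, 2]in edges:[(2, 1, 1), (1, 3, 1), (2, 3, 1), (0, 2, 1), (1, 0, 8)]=1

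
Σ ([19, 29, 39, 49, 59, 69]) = 19 + 29 + 39 + 49 + 59 + 69
= 264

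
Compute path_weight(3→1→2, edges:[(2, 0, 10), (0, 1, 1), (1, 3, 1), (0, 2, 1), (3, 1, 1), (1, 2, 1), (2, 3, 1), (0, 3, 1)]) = 2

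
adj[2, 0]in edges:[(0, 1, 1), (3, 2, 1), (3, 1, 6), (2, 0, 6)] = 6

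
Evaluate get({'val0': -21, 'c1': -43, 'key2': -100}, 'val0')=-21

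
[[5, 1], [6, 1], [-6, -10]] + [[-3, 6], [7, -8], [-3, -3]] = [[2, 7], [13, -7], [-9, -13]]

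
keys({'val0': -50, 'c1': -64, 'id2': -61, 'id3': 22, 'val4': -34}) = ['val0', 'c1', 'id2', 'id3', 'val4']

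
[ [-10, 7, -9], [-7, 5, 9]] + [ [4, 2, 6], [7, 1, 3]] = [[-6, 9, -3], [0, 6, 12]]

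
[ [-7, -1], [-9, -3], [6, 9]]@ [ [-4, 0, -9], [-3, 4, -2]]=[[31, -4, 65], [45, -12, 87], [-51, 36, -72]]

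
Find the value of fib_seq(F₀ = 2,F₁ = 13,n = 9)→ F_2 = F_1 + F_0 = 15
F_3 = F_2 + F_1 = 28
F_4 = F_3 + F_2 = 43
...
= [2, 13, 15, 28, 43, 71, 114, 185, 299]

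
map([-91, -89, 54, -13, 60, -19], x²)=(-91)²=8281, (-89)²=7921, (54)²=2916, (-13)²=169, (60)²=3600, (-19)²=361
= [8281, 7921, 2916, 169, 3600, 361]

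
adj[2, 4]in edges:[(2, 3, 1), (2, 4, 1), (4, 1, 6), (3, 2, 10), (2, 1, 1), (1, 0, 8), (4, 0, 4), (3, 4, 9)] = 1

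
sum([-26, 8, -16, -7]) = -41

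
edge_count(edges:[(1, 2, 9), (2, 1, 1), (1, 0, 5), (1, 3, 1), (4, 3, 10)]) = 5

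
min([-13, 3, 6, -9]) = -13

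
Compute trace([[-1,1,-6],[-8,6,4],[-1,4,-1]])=diagonal: (-1) + 6 + (-1)
= 4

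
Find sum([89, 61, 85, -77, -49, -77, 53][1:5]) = 20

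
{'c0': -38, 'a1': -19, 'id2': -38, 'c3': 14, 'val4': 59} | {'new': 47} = {'c0': -38, 'a1': -19, 'id2': -38, 'c3': 14, 'val4': 59, 'new': 47}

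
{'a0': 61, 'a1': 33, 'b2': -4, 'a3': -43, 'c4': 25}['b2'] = -4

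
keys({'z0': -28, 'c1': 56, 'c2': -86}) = ['z0', 'c1', 'c2']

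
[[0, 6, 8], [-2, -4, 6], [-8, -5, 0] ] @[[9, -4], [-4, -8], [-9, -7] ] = C[0][0] = (0)*(9) + (6)*(-4) + (8)*(-9) = -96
C[0][1] = (0)*(-4) + (6)*(-8) + (8)*(-7) = -104
C[1][0] = (-2)*(9) + (-4)*(-4) + (6)*(-9) = -56
C[1][1] = (-2)*(-4) + (-4)*(-8) + (6)*(-7) = -2
C[2][0] = (-8)*(9) + (-5)*(-4) + (0)*(-9) = -52
C[2][1] = (-8)*(-4) + (-5)*(-8) + (0)*(-7) = 72
= [[-96, -104], [-56, -2], [-52, 72]]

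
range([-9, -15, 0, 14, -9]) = 29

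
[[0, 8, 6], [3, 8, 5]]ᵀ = [[0, 3], [8, 8], [6, 5]]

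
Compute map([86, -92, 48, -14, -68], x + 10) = [96, -82, 58, -4, -58]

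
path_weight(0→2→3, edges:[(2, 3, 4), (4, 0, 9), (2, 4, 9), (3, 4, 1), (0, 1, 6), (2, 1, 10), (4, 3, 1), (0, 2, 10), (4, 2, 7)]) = w(0→2)=10 + w(2→3)=4
= 14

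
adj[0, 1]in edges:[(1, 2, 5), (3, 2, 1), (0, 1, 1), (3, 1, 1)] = 1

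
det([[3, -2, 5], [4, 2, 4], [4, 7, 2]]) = 12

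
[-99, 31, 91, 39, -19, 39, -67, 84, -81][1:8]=[31, 91, 39, -19, 39, -67, 84]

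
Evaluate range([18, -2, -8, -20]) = 38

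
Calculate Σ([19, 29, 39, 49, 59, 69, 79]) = 19 + 29 + 39 + 49 + 59 + 69 + 79
= 343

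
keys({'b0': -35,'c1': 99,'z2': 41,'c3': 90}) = ['b0', 'c1', 'z2', 'c3']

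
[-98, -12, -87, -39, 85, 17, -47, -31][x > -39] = keep x where x > -39: -98✗, -12✓, -87✗, -39✗, 85✓, 17✓, -47✗, -31✓
= [-12, 85, 17, -31]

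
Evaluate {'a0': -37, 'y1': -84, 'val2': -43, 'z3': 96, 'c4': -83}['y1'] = -84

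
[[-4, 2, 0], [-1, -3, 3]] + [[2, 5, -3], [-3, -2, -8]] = [[-2, 7, -3], [-4, -5, -5]]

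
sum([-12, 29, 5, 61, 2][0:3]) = 22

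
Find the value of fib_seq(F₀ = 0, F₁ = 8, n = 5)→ F_2 = F_1 + F_0 = 8
F_3 = F_2 + F_1 = 16
F_4 = F_3 + F_2 = 24
= [0, 8, 8, 16, 24]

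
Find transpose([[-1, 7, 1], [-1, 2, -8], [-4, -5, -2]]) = [[-1, -1, -4], [7, 2, -5], [1, -8, -2]]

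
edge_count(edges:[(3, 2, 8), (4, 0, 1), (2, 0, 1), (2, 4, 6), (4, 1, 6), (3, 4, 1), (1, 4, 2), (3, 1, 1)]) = 8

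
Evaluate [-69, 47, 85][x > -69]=keep x where x > -69: -69✗, 47✓, 85✓
= [47, 85]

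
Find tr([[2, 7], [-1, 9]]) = diagonal: 2 + 9
= 11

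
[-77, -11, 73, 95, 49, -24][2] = 73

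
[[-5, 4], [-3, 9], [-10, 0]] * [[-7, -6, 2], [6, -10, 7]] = [[59, -10, 18], [75, -72, 57], [70, 60, -20]]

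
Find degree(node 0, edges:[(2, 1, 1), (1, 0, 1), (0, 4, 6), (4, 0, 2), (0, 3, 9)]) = 4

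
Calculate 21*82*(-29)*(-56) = 2796528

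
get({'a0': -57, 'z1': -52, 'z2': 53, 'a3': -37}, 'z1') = -52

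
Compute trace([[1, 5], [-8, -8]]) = diagonal: 1 + (-8)
= -7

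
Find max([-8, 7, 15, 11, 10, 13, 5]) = 15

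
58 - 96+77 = 39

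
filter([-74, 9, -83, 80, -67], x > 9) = [80]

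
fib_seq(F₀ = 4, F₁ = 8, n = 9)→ [4, 8, 12, 20, 32, 52, 84, 136, 220]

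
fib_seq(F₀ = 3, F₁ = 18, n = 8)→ [3, 18, 21, 39, 60, 99, 159, 258]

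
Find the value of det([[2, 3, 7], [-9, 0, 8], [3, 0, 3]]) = 153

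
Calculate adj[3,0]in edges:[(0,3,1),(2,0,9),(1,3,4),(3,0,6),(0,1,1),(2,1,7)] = 6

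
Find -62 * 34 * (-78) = 164424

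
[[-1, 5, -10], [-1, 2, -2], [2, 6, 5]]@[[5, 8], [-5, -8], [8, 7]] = [[-110, -118], [-31, -38], [20, 3]]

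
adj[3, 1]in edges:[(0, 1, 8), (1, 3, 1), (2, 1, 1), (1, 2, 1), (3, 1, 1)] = 1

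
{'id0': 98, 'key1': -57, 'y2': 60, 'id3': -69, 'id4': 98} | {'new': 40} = {'id0': 98, 'key1': -57, 'y2': 60, 'id3': -69, 'id4': 98, 'new': 40}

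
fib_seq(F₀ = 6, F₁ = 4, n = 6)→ [6, 4, 10, 14, 24, 38]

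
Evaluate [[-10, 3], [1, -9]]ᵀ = [[-10, 1], [3, -9]]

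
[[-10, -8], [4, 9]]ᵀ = [[-10, 4], [-8, 9]]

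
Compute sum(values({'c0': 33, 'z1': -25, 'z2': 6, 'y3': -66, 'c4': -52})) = 33 + (-25) + 6 + (-66) + (-52)
= -104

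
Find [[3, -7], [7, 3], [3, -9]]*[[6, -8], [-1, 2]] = [[25, -38], [39, -50], [27, -42]]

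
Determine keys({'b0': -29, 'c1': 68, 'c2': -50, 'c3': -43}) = ['b0', 'c1', 'c2', 'c3']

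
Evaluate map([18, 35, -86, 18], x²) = (18)²=324, (35)²=1225, (-86)²=7396, (18)²=324
= [324, 1225, 7396, 324]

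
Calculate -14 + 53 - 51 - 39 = -51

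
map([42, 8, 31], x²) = [1764, 64, 961]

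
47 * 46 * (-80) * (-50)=8648000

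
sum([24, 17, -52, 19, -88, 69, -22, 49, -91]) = 24 + 17 + (-52) + 19 + (-88) + 69 + (-22) + 49 + (-91)
= -75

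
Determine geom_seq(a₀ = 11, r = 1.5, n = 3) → a_0 = 11*1.5^0 = 11.0
a_1 = 11*1.5^1 = 16.5
a_2 = 11*1.5^2 = 24.75
= [11.0, 16.5, 24.75]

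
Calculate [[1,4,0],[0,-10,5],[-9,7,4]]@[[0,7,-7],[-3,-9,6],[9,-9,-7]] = C[0][0] = (1)*(0) + (4)*(-3) + (0)*(9) = -12
C[0][1] = (1)*(7) + (4)*(-9) + (0)*(-9) = -29
C[0][2] = (1)*(-7) + (4)*(6) + (0)*(-7) = 17
C[1][0] = (0)*(0) + (-10)*(-3) + (5)*(9) = 75
C[1][1] = (0)*(7) + (-10)*(-9) + (5)*(-9) = 45
C[1][2] = (0)*(-7) + (-10)*(6) + (5)*(-7) = -95
... (3 more cells)
= [[-12, -29, 17], [75, 45, -95], [15, -162, 77]]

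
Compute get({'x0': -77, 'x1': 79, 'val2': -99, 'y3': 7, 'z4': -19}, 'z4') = -19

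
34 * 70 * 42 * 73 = 7297080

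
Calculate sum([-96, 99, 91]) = (-96) + 99 + 91
= 94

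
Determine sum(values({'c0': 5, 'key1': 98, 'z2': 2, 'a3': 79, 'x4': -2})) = 5 + 98 + 2 + 79 + (-2)
= 182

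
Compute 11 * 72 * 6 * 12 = 57024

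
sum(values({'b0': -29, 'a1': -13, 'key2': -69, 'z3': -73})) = (-29) + (-13) + (-69) + (-73)
= -184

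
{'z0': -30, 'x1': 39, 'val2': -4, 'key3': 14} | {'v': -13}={'z0': -30, 'x1': 39, 'val2': -4, 'key3': 14, 'v': -13}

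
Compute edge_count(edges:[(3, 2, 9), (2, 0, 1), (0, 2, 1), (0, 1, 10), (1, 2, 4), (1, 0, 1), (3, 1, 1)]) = 7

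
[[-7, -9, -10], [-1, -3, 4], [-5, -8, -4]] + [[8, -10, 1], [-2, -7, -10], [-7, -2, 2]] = [[1, -19, -9], [-3, -10, -6], [-12, -10, -2]]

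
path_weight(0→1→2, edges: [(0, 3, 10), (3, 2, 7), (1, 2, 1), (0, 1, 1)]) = 2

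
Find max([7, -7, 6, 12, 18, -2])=18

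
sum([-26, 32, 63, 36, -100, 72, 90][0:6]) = slice → [-26, 32, 63, 36, -100, 72]
(-26) + 32 + 63 + 36 + (-100) + 72
= 77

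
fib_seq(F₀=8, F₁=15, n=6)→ [8, 15, 23, 38, 61, 99]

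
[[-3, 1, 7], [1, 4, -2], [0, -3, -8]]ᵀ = [[-3, 1, 0], [1, 4, -3], [7, -2, -8]]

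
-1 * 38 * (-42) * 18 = 28728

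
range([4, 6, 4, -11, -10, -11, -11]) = 17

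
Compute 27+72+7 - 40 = 66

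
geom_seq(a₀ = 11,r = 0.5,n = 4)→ a_0 = 11*0.5^0 = 11.0
a_1 = 11*0.5^1 = 5.5
a_2 = 11*0.5^2 = 2.75
...
= [11.0, 5.5, 2.75, 1.375]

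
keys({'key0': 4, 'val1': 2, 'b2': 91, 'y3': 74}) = ['key0', 'val1', 'b2', 'y3']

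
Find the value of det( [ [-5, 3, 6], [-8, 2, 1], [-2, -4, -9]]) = 64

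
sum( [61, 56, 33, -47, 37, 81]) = 221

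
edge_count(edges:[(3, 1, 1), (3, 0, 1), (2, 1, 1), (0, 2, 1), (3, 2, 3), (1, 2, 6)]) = 6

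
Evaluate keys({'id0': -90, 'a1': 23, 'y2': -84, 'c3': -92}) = ['id0', 'a1', 'y2', 'c3']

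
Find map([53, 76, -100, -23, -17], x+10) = 53+10=63, 76+10=86, -100+10=-90, -23+10=-13, -17+10=-7
= [63, 86, -90, -13, -7]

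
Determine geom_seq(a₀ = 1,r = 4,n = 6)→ a_0 = 1*4^0 = 1
a_1 = 1*4^1 = 4
a_2 = 1*4^2 = 16
...
= [1, 4, 16, 64, 256, 1024]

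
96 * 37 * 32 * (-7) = -795648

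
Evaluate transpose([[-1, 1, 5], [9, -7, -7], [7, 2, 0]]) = [[-1, 9, 7], [1, -7, 2], [5, -7, 0]]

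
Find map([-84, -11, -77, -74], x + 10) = [-74, -1, -67, -64]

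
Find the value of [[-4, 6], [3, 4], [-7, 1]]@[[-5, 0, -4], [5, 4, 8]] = C[0][0] = (-4)*(-5) + (6)*(5) = 50
C[0][1] = (-4)*(0) + (6)*(4) = 24
C[0][2] = (-4)*(-4) + (6)*(8) = 64
C[1][0] = (3)*(-5) + (4)*(5) = 5
C[1][1] = (3)*(0) + (4)*(4) = 16
C[1][2] = (3)*(-4) + (4)*(8) = 20
... (3 more cells)
= [[50, 24, 64], [5, 16, 20], [40, 4, 36]]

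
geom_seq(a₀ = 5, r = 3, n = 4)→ [5, 15, 45, 135]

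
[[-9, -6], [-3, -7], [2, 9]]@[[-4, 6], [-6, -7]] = [[72, -12], [54, 31], [-62, -51]]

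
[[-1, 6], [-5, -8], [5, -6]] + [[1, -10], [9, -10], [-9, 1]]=[[0, -4], [4, -18], [-4, -5]]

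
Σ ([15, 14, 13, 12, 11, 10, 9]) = 84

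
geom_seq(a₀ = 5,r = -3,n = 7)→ a_0 = 5*(-3)^0 = 5
a_1 = 5*(-3)^1 = -15
a_2 = 5*(-3)^2 = 45
...
= [5, -15, 45, -135, 405, -1215, 3645]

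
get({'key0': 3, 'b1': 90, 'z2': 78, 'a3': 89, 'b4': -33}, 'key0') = 3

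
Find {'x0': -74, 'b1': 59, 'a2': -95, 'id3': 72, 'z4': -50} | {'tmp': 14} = {'x0': -74, 'b1': 59, 'a2': -95, 'id3': 72, 'z4': -50, 'tmp': 14}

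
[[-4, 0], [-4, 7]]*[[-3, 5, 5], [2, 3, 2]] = [[12, -20, -20], [26, 1, -6]]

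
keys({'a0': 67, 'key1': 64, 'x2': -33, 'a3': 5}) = ['a0', 'key1', 'x2', 'a3']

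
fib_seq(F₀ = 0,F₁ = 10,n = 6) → [0, 10, 10, 20, 30, 50]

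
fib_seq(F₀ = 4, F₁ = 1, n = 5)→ F_2 = F_1 + F_0 = 5
F_3 = F_2 + F_1 = 6
F_4 = F_3 + F_2 = 11
= [4, 1, 5, 6, 11]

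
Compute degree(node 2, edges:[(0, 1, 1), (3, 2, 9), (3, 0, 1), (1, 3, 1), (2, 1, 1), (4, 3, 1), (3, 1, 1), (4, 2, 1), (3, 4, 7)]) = incident: (3,2), (2,1), (4,2)
= 3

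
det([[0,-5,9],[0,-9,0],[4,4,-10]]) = 324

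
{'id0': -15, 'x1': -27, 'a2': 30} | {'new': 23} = {'id0': -15, 'x1': -27, 'a2': 30, 'new': 23}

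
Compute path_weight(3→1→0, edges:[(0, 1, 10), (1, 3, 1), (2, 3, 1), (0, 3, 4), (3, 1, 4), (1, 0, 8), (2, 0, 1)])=12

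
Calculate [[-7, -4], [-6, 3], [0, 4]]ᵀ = [[-7, -6, 0], [-4, 3, 4]]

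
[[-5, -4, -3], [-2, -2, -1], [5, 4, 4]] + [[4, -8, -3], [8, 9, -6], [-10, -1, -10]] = [[-1, -12, -6], [6, 7, -7], [-5, 3, -6]]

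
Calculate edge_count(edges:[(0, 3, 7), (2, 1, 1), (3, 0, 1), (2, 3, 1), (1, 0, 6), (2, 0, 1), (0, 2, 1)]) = 7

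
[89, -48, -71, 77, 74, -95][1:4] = [-48, -71, 77]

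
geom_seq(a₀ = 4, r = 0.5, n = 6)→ a_0 = 4*0.5^0 = 4.0
a_1 = 4*0.5^1 = 2.0
a_2 = 4*0.5^2 = 1.0
...
= [4.0, 2.0, 1.0, 0.5, 0.25, 0.125]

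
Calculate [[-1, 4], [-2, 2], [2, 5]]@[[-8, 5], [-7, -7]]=C[0][0] = (-1)*(-8) + (4)*(-7) = -20
C[0][1] = (-1)*(5) + (4)*(-7) = -33
C[1][0] = (-2)*(-8) + (2)*(-7) = 2
C[1][1] = (-2)*(5) + (2)*(-7) = -24
C[2][0] = (2)*(-8) + (5)*(-7) = -51
C[2][1] = (2)*(5) + (5)*(-7) = -25
= [[-20, -33], [2, -24], [-51, -25]]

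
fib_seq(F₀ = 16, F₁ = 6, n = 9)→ [16, 6, 22, 28, 50, 78, 128, 206, 334]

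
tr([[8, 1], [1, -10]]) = diagonal: 8 + (-10)
= -2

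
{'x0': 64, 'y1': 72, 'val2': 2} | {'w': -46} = {'x0': 64, 'y1': 72, 'val2': 2, 'w': -46}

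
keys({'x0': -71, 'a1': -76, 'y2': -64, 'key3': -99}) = ['x0', 'a1', 'y2', 'key3']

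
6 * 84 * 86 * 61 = 2643984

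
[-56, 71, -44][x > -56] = [71, -44]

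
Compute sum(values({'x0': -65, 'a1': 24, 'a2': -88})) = (-65) + 24 + (-88)
= -129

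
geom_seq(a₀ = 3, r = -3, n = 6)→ a_0 = 3*(-3)^0 = 3
a_1 = 3*(-3)^1 = -9
a_2 = 3*(-3)^2 = 27
...
= [3, -9, 27, -81, 243, -729]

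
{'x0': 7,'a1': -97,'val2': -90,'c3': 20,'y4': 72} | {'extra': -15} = {'x0': 7, 'a1': -97, 'val2': -90, 'c3': 20, 'y4': 72, 'extra': -15}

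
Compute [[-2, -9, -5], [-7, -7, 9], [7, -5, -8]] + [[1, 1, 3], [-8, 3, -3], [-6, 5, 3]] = [[-1, -8, -2], [-15, -4, 6], [1, 0, -5]]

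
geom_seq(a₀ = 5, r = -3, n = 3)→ [5, -15, 45]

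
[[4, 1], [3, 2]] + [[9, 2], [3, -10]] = [[13, 3], [6, -8]]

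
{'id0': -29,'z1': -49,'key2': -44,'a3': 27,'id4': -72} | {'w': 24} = {'id0': -29, 'z1': -49, 'key2': -44, 'a3': 27, 'id4': -72, 'w': 24}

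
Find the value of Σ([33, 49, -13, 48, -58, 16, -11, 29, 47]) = 140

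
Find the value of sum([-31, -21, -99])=(-31) + (-21) + (-99)
= -151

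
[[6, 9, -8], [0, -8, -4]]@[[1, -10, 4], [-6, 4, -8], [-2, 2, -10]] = C[0][0] = (6)*(1) + (9)*(-6) + (-8)*(-2) = -32
C[0][1] = (6)*(-10) + (9)*(4) + (-8)*(2) = -40
C[0][2] = (6)*(4) + (9)*(-8) + (-8)*(-10) = 32
C[1][0] = (0)*(1) + (-8)*(-6) + (-4)*(-2) = 56
C[1][1] = (0)*(-10) + (-8)*(4) + (-4)*(2) = -40
C[1][2] = (0)*(4) + (-8)*(-8) + (-4)*(-10) = 104
= [[-32, -40, 32], [56, -40, 104]]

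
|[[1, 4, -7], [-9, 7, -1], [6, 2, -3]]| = (1)*(1)*det([[7, -1], [2, -3]]) + (-1)*(4)*det([[-9, -1], [6, -3]]) + (1)*(-7)*det([[-9, 7], [6, 2]])
= -19 + -132 + 420
= 269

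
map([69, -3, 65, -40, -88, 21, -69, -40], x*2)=69*2=138, -3*2=-6, 65*2=130, -40*2=-80, -88*2=-176, 21*2=42, -69*2=-138, -40*2=-80
= [138, -6, 130, -80, -176, 42, -138, -80]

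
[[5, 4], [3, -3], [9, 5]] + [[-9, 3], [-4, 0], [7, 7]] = [[-4, 7], [-1, -3], [16, 12]]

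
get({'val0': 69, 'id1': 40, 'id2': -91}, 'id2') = -91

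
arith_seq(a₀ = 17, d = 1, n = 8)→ [17, 18, 19, 20, 21, 22, 23, 24]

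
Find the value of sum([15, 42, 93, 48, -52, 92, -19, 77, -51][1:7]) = slice → [42, 93, 48, -52, 92, -19]
42 + 93 + 48 + (-52) + 92 + (-19)
= 204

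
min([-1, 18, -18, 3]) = -18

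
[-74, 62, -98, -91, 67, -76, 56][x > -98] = [-74, 62, -91, 67, -76, 56]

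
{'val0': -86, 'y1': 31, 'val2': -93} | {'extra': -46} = {'val0': -86, 'y1': 31, 'val2': -93, 'extra': -46}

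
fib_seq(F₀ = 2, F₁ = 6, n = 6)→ F_2 = F_1 + F_0 = 8
F_3 = F_2 + F_1 = 14
F_4 = F_3 + F_2 = 22
...
= [2, 6, 8, 14, 22, 36]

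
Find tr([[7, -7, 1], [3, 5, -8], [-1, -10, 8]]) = 20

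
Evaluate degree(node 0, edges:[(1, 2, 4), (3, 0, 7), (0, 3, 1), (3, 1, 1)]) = 2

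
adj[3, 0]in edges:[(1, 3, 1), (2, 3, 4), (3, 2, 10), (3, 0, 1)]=1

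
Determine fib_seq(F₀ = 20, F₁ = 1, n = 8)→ [20, 1, 21, 22, 43, 65, 108, 173]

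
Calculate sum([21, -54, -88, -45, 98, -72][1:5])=slice → [-54, -88, -45, 98]
(-54) + (-88) + (-45) + 98
= -89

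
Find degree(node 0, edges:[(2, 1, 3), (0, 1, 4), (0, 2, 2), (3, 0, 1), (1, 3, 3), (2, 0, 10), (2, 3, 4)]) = 4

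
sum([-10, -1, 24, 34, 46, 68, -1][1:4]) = 57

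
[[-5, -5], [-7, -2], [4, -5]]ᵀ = [[-5, -7, 4], [-5, -2, -5]]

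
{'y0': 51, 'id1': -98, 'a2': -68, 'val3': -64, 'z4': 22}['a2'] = -68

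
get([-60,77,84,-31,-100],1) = 77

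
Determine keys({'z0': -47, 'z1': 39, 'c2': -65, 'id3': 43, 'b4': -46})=['z0', 'z1', 'c2', 'id3', 'b4']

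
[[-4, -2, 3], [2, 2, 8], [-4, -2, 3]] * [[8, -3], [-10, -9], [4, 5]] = [[0, 45], [28, 16], [0, 45]]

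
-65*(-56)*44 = 160160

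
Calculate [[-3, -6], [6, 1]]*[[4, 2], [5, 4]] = [[-42, -30], [29, 16]]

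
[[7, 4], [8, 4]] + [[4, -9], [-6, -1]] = [[11, -5], [2, 3]]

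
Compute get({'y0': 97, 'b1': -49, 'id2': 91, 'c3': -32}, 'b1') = -49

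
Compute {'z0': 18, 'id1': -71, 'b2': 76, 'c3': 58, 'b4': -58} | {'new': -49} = {'z0': 18, 'id1': -71, 'b2': 76, 'c3': 58, 'b4': -58, 'new': -49}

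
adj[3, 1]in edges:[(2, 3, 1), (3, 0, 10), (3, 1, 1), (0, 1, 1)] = 1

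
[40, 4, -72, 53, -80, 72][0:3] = [40, 4, -72]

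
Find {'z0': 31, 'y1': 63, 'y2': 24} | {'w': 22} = {'z0': 31, 'y1': 63, 'y2': 24, 'w': 22}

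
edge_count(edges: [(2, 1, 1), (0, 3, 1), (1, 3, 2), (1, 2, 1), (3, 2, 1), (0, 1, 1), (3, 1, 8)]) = 7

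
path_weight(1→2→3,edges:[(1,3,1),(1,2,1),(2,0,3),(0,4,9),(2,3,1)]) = 2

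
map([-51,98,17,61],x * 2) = [-102, 196, 34, 122]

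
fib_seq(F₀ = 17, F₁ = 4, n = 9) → F_2 = F_1 + F_0 = 21
F_3 = F_2 + F_1 = 25
F_4 = F_3 + F_2 = 46
...
= [17, 4, 21, 25, 46, 71, 117, 188, 305]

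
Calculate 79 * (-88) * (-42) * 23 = 6715632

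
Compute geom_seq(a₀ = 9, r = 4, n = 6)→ a_0 = 9*4^0 = 9
a_1 = 9*4^1 = 36
a_2 = 9*4^2 = 144
...
= [9, 36, 144, 576, 2304, 9216]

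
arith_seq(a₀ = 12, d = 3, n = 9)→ a_0 = 12 + 0*3 = 12
a_1 = 12 + 1*3 = 15
a_2 = 12 + 2*3 = 18
...
= [12, 15, 18, 21, 24, 27, 30, 33, 36]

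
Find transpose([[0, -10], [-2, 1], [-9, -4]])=[[0, -2, -9], [-10, 1, -4]]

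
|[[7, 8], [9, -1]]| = (7)*(-1) - (8)*(9)
= -79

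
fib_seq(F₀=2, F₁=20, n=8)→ [2, 20, 22, 42, 64, 106, 170, 276]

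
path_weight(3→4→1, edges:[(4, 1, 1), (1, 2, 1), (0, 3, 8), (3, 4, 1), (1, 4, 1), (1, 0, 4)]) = w(3→4)=1 + w(4→1)=1
= 2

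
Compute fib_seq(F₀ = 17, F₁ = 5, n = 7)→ F_2 = F_1 + F_0 = 22
F_3 = F_2 + F_1 = 27
F_4 = F_3 + F_2 = 49
...
= [17, 5, 22, 27, 49, 76, 125]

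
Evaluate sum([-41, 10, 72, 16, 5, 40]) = 102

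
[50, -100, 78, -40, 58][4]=58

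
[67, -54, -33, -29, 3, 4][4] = 3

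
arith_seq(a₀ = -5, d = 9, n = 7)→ a_0 = -5 + 0*9 = -5
a_1 = -5 + 1*9 = 4
a_2 = -5 + 2*9 = 13
...
= [-5, 4, 13, 22, 31, 40, 49]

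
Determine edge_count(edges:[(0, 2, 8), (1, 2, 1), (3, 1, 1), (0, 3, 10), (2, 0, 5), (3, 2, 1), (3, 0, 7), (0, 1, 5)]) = 8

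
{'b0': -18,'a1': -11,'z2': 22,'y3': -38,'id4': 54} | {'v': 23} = {'b0': -18, 'a1': -11, 'z2': 22, 'y3': -38, 'id4': 54, 'v': 23}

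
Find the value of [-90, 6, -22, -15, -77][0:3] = [-90, 6, -22]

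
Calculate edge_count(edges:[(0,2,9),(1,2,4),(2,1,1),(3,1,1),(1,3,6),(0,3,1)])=6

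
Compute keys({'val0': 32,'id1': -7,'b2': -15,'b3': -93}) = ['val0', 'id1', 'b2', 'b3']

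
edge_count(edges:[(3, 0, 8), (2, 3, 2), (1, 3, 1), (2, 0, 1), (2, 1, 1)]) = 5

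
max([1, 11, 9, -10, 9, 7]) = 11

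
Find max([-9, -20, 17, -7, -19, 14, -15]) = 17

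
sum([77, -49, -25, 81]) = 77 + (-49) + (-25) + 81
= 84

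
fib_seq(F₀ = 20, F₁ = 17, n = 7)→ [20, 17, 37, 54, 91, 145, 236]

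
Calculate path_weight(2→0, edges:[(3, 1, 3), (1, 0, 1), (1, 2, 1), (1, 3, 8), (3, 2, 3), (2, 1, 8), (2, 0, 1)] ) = 1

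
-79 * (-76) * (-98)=-588392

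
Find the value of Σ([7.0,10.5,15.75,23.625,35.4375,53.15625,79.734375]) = 7.0 + 10.5 + 15.75 + 23.625 + 35.4375 + 53.15625 + 79.734375
= 225.203125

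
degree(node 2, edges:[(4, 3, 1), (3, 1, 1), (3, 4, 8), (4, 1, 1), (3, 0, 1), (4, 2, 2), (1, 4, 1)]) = 1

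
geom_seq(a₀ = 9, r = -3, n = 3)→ a_0 = 9*(-3)^0 = 9
a_1 = 9*(-3)^1 = -27
a_2 = 9*(-3)^2 = 81
= [9, -27, 81]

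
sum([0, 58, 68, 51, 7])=184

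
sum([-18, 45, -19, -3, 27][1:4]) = 23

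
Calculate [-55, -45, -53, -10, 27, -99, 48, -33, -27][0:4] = [-55, -45, -53, -10]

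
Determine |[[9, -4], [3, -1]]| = (9)*(-1) - (-4)*(3)
= 3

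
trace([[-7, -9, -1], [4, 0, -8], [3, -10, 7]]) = diagonal: (-7) + 0 + 7
= 0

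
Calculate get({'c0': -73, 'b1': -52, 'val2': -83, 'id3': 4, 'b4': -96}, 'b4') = -96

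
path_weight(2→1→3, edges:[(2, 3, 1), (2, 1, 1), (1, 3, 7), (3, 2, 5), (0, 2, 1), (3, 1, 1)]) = w(2→1)=1 + w(1→3)=7
= 8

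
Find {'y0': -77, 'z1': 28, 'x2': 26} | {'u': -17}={'y0': -77, 'z1': 28, 'x2': 26, 'u': -17}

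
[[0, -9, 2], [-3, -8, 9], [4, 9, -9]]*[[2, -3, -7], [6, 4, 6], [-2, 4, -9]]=[[-58, -28, -72], [-72, 13, -108], [80, -12, 107]]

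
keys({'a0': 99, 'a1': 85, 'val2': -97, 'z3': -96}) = ['a0', 'a1', 'val2', 'z3']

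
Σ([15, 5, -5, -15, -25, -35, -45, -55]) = 15 + 5 + (-5) + (-15) + (-25) + (-35) + (-45) + (-55)
= -160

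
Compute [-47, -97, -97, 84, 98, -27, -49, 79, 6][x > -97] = [-47, 84, 98, -27, -49, 79, 6]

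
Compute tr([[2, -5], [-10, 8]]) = 10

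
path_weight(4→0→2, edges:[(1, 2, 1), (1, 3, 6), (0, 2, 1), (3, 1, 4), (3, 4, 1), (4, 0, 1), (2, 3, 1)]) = 2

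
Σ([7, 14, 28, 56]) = 7 + 14 + 28 + 56
= 105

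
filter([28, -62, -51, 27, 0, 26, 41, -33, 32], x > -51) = keep x where x > -51: 28✓, -62✗, -51✗, 27✓, 0✓, 26✓, 41✓, -33✓, 32✓
= [28, 27, 0, 26, 41, -33, 32]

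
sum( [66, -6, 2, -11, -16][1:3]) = slice → [-6, 2]
(-6) + 2
= -4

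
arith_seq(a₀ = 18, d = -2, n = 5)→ a_0 = 18 + 0*-2 = 18
a_1 = 18 + 1*-2 = 16
a_2 = 18 + 2*-2 = 14
...
= [18, 16, 14, 12, 10]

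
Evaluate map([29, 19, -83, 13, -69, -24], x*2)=[58, 38, -166, 26, -138, -48]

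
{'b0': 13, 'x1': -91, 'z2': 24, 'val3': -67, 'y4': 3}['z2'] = 24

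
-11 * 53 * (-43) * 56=1403864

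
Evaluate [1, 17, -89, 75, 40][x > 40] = [75]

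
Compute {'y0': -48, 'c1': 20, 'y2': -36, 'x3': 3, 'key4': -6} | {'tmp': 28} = {'y0': -48, 'c1': 20, 'y2': -36, 'x3': 3, 'key4': -6, 'tmp': 28}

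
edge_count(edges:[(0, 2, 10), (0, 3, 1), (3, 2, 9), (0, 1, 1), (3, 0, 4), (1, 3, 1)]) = 6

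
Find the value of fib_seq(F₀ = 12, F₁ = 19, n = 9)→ F_2 = F_1 + F_0 = 31
F_3 = F_2 + F_1 = 50
F_4 = F_3 + F_2 = 81
...
= [12, 19, 31, 50, 81, 131, 212, 343, 555]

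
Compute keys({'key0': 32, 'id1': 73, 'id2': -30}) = ['key0', 'id1', 'id2']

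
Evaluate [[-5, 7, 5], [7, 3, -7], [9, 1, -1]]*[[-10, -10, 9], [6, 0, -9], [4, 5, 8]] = [[112, 75, -68], [-80, -105, -20], [-88, -95, 64]]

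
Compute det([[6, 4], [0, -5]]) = -30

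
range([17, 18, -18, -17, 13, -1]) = 36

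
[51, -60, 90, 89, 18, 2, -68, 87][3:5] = [89, 18]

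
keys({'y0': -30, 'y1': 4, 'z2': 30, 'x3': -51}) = ['y0', 'y1', 'z2', 'x3']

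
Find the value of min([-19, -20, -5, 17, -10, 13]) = -20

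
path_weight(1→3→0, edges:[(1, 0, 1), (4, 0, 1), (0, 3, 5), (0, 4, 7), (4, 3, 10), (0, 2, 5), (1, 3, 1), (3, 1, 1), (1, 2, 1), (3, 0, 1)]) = w(1→3)=1 + w(3→0)=1
= 2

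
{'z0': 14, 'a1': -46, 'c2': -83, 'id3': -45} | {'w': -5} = {'z0': 14, 'a1': -46, 'c2': -83, 'id3': -45, 'w': -5}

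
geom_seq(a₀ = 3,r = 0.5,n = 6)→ [3.0, 1.5, 0.75, 0.375, 0.1875, 0.09375]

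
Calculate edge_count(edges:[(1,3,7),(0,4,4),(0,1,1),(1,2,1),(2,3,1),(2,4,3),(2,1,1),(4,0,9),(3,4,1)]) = 9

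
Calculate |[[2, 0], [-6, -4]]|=(2)*(-4) - (0)*(-6)
= -8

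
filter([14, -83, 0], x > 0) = [14]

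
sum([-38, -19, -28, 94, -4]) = (-38) + (-19) + (-28) + 94 + (-4)
= 5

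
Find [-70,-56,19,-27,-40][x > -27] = [19]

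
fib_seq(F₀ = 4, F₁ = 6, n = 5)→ F_2 = F_1 + F_0 = 10
F_3 = F_2 + F_1 = 16
F_4 = F_3 + F_2 = 26
= [4, 6, 10, 16, 26]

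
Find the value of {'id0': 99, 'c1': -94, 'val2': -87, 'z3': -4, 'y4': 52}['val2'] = -87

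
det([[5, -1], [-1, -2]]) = -11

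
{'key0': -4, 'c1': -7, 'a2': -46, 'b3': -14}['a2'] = -46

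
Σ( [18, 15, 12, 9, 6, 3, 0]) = 18 + 15 + 12 + 9 + 6 + 3 + 0
= 63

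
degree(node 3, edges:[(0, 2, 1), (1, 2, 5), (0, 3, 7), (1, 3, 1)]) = 2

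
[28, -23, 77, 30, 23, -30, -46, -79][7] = -79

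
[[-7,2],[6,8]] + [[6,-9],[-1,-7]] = [[-1, -7], [5, 1]]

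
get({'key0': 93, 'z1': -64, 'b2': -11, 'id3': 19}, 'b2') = -11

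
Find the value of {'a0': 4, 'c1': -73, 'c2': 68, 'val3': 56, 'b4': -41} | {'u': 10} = {'a0': 4, 'c1': -73, 'c2': 68, 'val3': 56, 'b4': -41, 'u': 10}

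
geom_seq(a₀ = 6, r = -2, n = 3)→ a_0 = 6*(-2)^0 = 6
a_1 = 6*(-2)^1 = -12
a_2 = 6*(-2)^2 = 24
= [6, -12, 24]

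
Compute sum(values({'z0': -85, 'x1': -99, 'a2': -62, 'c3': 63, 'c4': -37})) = (-85) + (-99) + (-62) + 63 + (-37)
= -220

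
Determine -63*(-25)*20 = 31500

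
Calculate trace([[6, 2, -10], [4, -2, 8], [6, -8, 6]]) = diagonal: 6 + (-2) + 6
= 10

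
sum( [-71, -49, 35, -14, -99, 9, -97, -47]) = -333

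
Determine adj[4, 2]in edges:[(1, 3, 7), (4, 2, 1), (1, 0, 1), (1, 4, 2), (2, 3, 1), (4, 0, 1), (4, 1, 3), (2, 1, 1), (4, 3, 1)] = 1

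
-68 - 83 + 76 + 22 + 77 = 24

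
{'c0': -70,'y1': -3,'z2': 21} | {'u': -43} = {'c0': -70, 'y1': -3, 'z2': 21, 'u': -43}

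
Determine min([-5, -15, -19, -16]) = -19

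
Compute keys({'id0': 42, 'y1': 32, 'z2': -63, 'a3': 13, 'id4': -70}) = ['id0', 'y1', 'z2', 'a3', 'id4']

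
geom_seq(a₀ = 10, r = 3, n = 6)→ [10, 30, 90, 270, 810, 2430]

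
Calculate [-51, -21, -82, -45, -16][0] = -51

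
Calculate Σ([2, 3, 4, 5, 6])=2 + 3 + 4 + 5 + 6
= 20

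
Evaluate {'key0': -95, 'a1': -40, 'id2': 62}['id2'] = 62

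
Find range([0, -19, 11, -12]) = 30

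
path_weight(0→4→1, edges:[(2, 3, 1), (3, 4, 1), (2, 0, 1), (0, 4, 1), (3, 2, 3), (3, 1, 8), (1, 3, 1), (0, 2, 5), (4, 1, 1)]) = 2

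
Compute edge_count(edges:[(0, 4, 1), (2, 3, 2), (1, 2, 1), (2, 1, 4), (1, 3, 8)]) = 5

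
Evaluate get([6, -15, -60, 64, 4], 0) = 6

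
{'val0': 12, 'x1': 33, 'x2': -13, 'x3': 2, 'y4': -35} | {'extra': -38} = {'val0': 12, 'x1': 33, 'x2': -13, 'x3': 2, 'y4': -35, 'extra': -38}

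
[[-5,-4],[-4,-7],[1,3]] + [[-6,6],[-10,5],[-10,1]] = [[-11, 2], [-14, -2], [-9, 4]]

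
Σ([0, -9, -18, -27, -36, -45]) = -135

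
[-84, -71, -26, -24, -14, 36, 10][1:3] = [-71, -26]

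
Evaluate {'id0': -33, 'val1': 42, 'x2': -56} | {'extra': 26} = {'id0': -33, 'val1': 42, 'x2': -56, 'extra': 26}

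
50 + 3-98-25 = -70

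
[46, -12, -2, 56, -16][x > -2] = keep x where x > -2: 46✓, -12✗, -2✗, 56✓, -16✗
= [46, 56]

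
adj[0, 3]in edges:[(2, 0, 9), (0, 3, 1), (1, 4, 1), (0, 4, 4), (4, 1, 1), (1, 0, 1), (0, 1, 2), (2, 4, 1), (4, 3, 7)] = 1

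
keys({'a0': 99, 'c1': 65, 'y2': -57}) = ['a0', 'c1', 'y2']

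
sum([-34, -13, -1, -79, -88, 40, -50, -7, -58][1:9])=slice → [-13, -1, -79, -88, 40, -50, -7, -58]
(-13) + (-1) + (-79) + (-88) + 40 + (-50) + (-7) + (-58)
= -256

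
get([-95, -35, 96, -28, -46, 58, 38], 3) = -28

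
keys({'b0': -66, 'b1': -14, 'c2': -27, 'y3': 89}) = ['b0', 'b1', 'c2', 'y3']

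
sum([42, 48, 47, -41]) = 42 + 48 + 47 + (-41)
= 96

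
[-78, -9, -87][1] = -9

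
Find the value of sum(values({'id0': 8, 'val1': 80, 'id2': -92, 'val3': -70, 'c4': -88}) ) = -162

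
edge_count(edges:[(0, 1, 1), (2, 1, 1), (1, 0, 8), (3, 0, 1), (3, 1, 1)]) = 5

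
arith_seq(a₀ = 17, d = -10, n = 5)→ a_0 = 17 + 0*-10 = 17
a_1 = 17 + 1*-10 = 7
a_2 = 17 + 2*-10 = -3
...
= [17, 7, -3, -13, -23]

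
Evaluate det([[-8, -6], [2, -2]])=28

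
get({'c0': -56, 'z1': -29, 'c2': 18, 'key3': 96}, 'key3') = 96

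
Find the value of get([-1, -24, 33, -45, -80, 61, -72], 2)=33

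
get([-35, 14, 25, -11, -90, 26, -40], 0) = -35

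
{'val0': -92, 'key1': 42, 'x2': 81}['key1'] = 42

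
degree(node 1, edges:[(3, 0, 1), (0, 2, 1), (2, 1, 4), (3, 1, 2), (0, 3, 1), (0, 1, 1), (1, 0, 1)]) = incident: (2,1), (3,1), (0,1), (1,0)
= 4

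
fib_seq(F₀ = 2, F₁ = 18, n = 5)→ F_2 = F_1 + F_0 = 20
F_3 = F_2 + F_1 = 38
F_4 = F_3 + F_2 = 58
= [2, 18, 20, 38, 58]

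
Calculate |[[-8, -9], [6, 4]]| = (-8)*(4) - (-9)*(6)
= 22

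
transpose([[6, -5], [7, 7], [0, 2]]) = [[6, 7, 0], [-5, 7, 2]]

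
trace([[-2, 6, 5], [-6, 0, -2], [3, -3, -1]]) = diagonal: (-2) + 0 + (-1)
= -3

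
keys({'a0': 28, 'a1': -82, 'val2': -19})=['a0', 'a1', 'val2']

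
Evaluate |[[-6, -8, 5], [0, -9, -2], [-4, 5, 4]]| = (1)*(-6)*det([[-9, -2], [5, 4]]) + (-1)*(-8)*det([[0, -2], [-4, 4]]) + (1)*(5)*det([[0, -9], [-4, 5]])
= 156 + -64 + -180
= -88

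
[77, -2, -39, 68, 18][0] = 77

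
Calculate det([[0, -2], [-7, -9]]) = -14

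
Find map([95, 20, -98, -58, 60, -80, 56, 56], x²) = [9025, 400, 9604, 3364, 3600, 6400, 3136, 3136]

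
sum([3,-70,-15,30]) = 3 + (-70) + (-15) + 30
= -52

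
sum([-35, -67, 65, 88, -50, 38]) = 39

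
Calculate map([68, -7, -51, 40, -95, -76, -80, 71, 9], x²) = (68)²=4624, (-7)²=49, (-51)²=2601, (40)²=1600, (-95)²=9025, (-76)²=5776, (-80)²=6400, (71)²=5041, (9)²=81
= [4624, 49, 2601, 1600, 9025, 5776, 6400, 5041, 81]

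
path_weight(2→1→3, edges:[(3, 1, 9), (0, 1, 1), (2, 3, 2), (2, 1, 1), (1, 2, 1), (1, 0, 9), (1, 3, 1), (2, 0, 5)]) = 2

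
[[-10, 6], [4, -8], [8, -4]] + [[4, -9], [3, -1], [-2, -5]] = [[-6, -3], [7, -9], [6, -9]]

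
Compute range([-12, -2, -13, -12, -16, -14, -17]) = 15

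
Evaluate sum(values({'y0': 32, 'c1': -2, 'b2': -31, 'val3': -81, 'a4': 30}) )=-52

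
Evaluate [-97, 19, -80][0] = -97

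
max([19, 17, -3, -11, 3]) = 19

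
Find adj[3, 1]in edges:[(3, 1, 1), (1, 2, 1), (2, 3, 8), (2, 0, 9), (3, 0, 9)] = 1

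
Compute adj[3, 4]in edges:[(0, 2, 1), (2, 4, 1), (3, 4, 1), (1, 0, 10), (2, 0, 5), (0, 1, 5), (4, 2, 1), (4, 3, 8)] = 1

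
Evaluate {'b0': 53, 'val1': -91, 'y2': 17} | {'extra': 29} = {'b0': 53, 'val1': -91, 'y2': 17, 'extra': 29}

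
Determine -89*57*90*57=-26024490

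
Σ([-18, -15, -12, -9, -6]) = -60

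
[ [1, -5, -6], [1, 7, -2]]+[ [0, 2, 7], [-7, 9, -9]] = [[1, -3, 1], [-6, 16, -11]]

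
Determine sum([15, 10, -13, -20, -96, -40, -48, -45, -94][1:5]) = slice → [10, -13, -20, -96]
10 + (-13) + (-20) + (-96)
= -119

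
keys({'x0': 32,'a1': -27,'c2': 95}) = ['x0', 'a1', 'c2']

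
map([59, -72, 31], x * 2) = [118, -144, 62]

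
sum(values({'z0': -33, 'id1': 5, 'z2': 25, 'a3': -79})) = -82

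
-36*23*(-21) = 17388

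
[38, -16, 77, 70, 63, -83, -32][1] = -16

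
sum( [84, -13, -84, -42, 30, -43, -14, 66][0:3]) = -13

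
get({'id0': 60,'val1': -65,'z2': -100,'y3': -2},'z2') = -100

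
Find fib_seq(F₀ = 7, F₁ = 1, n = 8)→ [7, 1, 8, 9, 17, 26, 43, 69]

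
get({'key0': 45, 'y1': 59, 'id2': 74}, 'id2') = 74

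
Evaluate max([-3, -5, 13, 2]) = 13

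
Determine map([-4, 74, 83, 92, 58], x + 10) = -4+10=6, 74+10=84, 83+10=93, 92+10=102, 58+10=68
= [6, 84, 93, 102, 68]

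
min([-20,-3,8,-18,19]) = -20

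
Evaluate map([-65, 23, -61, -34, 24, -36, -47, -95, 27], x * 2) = [-130, 46, -122, -68, 48, -72, -94, -190, 54]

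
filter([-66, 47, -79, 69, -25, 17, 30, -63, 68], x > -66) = keep x where x > -66: -66✗, 47✓, -79✗, 69✓, -25✓, 17✓, 30✓, -63✓, 68✓
= [47, 69, -25, 17, 30, -63, 68]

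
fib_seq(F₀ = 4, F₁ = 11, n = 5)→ [4, 11, 15, 26, 41]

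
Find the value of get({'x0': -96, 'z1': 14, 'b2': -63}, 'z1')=14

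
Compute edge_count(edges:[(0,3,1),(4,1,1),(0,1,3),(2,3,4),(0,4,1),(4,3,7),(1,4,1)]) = 7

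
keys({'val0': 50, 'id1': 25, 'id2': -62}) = ['val0', 'id1', 'id2']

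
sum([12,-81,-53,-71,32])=12 + (-81) + (-53) + (-71) + 32
= -161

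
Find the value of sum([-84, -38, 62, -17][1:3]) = 24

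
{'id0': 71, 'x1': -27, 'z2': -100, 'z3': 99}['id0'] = 71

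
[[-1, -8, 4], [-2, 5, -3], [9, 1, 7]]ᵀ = [[-1, -2, 9], [-8, 5, 1], [4, -3, 7]]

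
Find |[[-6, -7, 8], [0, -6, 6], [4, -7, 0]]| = -228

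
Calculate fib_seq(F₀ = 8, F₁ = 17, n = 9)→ F_2 = F_1 + F_0 = 25
F_3 = F_2 + F_1 = 42
F_4 = F_3 + F_2 = 67
...
= [8, 17, 25, 42, 67, 109, 176, 285, 461]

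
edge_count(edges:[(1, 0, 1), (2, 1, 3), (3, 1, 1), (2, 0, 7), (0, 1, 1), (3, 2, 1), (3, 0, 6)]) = 7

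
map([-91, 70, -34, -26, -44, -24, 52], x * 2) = [-182, 140, -68, -52, -88, -48, 104]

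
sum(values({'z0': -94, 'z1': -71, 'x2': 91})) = -74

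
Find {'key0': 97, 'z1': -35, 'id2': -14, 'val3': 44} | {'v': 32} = {'key0': 97, 'z1': -35, 'id2': -14, 'val3': 44, 'v': 32}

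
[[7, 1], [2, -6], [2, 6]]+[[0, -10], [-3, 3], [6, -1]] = [[7, -9], [-1, -3], [8, 5]]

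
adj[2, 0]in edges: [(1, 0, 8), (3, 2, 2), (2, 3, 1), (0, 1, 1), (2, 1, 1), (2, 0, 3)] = 3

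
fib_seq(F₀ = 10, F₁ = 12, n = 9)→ F_2 = F_1 + F_0 = 22
F_3 = F_2 + F_1 = 34
F_4 = F_3 + F_2 = 56
...
= [10, 12, 22, 34, 56, 90, 146, 236, 382]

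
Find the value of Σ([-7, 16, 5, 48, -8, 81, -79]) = (-7) + 16 + 5 + 48 + (-8) + 81 + (-79)
= 56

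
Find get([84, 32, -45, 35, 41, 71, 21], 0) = 84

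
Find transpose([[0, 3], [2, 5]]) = [[0, 2], [3, 5]]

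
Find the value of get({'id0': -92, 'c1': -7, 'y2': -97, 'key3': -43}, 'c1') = -7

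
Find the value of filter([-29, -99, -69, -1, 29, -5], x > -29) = [-1, 29, -5]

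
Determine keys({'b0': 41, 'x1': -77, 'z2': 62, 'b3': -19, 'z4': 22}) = ['b0', 'x1', 'z2', 'b3', 'z4']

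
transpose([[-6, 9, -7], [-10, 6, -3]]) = [[-6, -10], [9, 6], [-7, -3]]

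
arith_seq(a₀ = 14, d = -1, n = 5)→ a_0 = 14 + 0*-1 = 14
a_1 = 14 + 1*-1 = 13
a_2 = 14 + 2*-1 = 12
...
= [14, 13, 12, 11, 10]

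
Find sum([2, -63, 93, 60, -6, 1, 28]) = 2 + (-63) + 93 + 60 + (-6) + 1 + 28
= 115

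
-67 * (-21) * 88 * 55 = 6809880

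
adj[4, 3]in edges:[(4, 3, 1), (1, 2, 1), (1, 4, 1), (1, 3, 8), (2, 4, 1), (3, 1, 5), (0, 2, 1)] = 1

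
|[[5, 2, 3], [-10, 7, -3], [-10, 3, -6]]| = -105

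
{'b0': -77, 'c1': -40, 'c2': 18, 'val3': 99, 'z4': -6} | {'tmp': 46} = {'b0': -77, 'c1': -40, 'c2': 18, 'val3': 99, 'z4': -6, 'tmp': 46}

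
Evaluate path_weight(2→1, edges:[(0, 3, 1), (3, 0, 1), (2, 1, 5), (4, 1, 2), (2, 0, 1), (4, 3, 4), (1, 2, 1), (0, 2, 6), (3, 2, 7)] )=5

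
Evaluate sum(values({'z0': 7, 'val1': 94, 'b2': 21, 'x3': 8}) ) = 130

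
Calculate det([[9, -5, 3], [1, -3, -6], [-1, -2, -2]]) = (1)*(9)*det([[-3, -6], [-2, -2]]) + (-1)*(-5)*det([[1, -6], [-1, -2]]) + (1)*(3)*det([[1, -3], [-1, -2]])
= -54 + -40 + -15
= -109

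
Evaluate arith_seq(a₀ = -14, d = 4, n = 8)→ [-14, -10, -6, -2, 2, 6, 10, 14]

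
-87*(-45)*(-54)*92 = -19449720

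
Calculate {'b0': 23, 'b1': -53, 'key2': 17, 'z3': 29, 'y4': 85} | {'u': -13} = {'b0': 23, 'b1': -53, 'key2': 17, 'z3': 29, 'y4': 85, 'u': -13}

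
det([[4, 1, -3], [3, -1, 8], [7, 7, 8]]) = (1)*(4)*det([[-1, 8], [7, 8]]) + (-1)*(1)*det([[3, 8], [7, 8]]) + (1)*(-3)*det([[3, -1], [7, 7]])
= -256 + 32 + -84
= -308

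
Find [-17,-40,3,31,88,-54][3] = 31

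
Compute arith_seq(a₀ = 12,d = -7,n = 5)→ [12, 5, -2, -9, -16]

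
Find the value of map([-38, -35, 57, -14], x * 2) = [-76, -70, 114, -28]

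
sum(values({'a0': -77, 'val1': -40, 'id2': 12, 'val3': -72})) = (-77) + (-40) + 12 + (-72)
= -177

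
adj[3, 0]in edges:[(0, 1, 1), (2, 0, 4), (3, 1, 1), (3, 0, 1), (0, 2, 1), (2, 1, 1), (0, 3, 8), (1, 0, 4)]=1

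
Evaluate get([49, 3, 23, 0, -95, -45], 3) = 0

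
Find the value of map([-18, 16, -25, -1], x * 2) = -18*2=-36, 16*2=32, -25*2=-50, -1*2=-2
= [-36, 32, -50, -2]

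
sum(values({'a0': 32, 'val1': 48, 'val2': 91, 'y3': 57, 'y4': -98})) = 130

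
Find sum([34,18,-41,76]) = 34 + 18 + (-41) + 76
= 87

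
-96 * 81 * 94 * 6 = -4385664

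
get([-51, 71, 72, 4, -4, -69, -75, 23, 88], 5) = -69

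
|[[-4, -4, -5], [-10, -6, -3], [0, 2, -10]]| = (1)*(-4)*det([[-6, -3], [2, -10]]) + (-1)*(-4)*det([[-10, -3], [0, -10]]) + (1)*(-5)*det([[-10, -6], [0, 2]])
= -264 + 400 + 100
= 236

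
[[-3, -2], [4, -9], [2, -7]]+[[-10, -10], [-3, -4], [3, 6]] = [[-13, -12], [1, -13], [5, -1]]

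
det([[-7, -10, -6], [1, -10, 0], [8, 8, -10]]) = (1)*(-7)*det([[-10, 0], [8, -10]]) + (-1)*(-10)*det([[1, 0], [8, -10]]) + (1)*(-6)*det([[1, -10], [8, 8]])
= -700 + -100 + -528
= -1328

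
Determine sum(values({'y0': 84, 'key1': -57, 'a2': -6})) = 21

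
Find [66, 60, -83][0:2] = [66, 60]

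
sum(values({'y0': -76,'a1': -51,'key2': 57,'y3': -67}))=-137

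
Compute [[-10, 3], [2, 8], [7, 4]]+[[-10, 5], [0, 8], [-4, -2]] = [[-20, 8], [2, 16], [3, 2]]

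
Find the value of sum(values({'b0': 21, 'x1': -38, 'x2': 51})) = 34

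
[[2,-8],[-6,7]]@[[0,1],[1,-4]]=[[-8, 34], [7, -34]]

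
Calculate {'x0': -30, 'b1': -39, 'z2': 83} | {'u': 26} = {'x0': -30, 'b1': -39, 'z2': 83, 'u': 26}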